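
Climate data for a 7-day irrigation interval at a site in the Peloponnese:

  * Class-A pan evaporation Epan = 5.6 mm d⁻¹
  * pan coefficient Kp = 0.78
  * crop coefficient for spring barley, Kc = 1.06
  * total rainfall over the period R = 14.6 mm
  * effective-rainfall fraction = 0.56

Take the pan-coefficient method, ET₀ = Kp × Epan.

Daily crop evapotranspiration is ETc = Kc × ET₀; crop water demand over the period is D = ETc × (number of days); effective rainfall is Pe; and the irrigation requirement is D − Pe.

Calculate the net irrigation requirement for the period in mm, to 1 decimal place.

ET₀ = 0.78 × 5.6 = 4.3680 mm/d
ETc = Kc × ET₀ = 1.06 × 4.3680 = 4.6301 mm/d
Crop demand D = ETc × 7 d = 4.6301 × 7 = 32.411 mm
Pe = 0.56 × 14.6 = 8.176 mm
D − Pe = 32.411 − 8.176 = 24.235 mm

24.2 mm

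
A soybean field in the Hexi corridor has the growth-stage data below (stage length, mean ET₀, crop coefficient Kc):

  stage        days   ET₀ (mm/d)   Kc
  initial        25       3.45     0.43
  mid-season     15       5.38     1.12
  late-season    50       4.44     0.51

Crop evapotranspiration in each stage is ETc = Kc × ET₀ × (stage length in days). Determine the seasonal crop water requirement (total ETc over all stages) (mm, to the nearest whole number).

241 mm

initial: 0.43 × 3.45 × 25 = 37.09 mm
mid-season: 1.12 × 5.38 × 15 = 90.38 mm
late-season: 0.51 × 4.44 × 50 = 113.22 mm
Seasonal total = 240.69 mm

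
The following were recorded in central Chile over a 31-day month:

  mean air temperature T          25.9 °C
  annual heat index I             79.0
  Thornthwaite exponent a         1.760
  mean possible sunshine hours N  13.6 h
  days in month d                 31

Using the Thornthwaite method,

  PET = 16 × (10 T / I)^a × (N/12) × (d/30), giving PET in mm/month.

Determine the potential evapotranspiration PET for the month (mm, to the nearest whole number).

151 mm

10T/I = 10 × 25.9 / 79.0 = 3.2785
(10T/I)^a = 3.2785^1.760 = 8.0833
Uncorrected PET = 16 × 8.0833 = 129.333 mm
Correction = (N/12)(d/30) = (13.6/12)(31/30) = 1.1711
PET = 129.333 × 1.1711 = 151.462 mm/month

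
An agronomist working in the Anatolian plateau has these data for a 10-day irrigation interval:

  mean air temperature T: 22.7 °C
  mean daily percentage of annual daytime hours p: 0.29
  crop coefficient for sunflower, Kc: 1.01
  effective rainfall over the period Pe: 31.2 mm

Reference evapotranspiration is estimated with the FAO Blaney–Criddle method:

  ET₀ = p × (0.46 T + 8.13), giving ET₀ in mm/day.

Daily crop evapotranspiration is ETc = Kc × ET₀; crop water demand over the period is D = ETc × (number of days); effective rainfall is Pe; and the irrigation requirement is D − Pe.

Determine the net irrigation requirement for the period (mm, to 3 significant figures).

ET₀ = 0.29 × (0.46 × 22.7 + 8.13) = 0.29 × 18.572 = 5.3859 mm/d
ETc = Kc × ET₀ = 1.01 × 5.3859 = 5.4398 mm/d
Crop demand D = ETc × 10 d = 5.4398 × 10 = 54.398 mm
D − Pe = 54.398 − 31.2 = 23.198 mm

23.2 mm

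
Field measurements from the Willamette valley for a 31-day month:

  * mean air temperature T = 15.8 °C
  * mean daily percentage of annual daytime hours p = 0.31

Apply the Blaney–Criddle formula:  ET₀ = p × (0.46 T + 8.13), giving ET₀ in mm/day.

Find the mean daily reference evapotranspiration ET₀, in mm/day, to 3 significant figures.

4.77 mm/day

ET₀ = 0.31 × (0.46 × 15.8 + 8.13) = 0.31 × 15.398 = 4.7734 mm/d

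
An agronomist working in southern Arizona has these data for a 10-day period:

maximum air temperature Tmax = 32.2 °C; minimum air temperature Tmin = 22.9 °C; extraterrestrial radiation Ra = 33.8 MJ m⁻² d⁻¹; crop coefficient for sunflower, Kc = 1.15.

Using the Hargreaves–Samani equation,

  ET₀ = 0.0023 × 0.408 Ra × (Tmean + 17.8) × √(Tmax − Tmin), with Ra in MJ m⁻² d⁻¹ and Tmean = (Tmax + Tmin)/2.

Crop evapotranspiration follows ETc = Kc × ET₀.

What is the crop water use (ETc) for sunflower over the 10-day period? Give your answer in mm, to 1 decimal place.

Tmean = (32.2 + 22.9)/2 = 27.55 °C
0.408 Ra = 0.408 × 33.8 = 13.7904 mm/d equivalent
ET₀ = 0.0023 × 13.7904 × (27.55 + 17.8) × √9.3 = 0.0023 × 13.7904 × 45.35 × 3.0496 = 4.3866 mm/d
ETc = Kc × ET₀ = 1.15 × 4.3866 = 5.0446 mm/d
Over 10 days: 5.0446 × 10 = 50.446 mm

50.4 mm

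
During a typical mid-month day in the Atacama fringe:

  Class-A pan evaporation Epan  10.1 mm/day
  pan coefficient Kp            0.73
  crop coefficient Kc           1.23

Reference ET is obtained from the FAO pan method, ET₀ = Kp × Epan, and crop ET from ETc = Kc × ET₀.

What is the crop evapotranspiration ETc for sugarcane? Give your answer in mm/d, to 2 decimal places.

9.07 mm/d

ET₀ = 0.73 × 10.1 = 7.3730 mm/d
ETc = Kc × ET₀ = 1.23 × 7.3730 = 9.0688 mm/d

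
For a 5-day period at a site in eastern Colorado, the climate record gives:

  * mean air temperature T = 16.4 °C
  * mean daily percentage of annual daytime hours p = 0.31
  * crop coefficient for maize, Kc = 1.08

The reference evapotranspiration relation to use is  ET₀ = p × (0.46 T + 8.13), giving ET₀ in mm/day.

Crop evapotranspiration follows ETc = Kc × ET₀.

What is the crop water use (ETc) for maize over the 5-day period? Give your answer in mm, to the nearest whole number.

26 mm

ET₀ = 0.31 × (0.46 × 16.4 + 8.13) = 0.31 × 15.674 = 4.8589 mm/d
ETc = Kc × ET₀ = 1.08 × 4.8589 = 5.2476 mm/d
Over 5 days: 5.2476 × 5 = 26.238 mm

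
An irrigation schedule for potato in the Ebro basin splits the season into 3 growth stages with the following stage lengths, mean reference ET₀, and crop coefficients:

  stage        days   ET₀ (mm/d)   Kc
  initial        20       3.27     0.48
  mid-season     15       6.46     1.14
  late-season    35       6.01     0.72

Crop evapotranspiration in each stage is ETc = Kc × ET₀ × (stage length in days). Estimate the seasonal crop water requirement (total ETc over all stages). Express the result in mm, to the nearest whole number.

initial: 0.48 × 3.27 × 20 = 31.39 mm
mid-season: 1.14 × 6.46 × 15 = 110.47 mm
late-season: 0.72 × 6.01 × 35 = 151.45 mm
Seasonal total = 293.31 mm

293 mm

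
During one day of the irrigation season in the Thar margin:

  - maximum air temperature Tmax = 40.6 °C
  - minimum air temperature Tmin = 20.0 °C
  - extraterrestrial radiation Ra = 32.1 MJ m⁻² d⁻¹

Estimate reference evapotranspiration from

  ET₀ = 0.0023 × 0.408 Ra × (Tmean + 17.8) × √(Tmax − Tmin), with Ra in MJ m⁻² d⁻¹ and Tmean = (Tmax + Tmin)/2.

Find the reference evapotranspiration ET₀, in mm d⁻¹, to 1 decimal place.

Tmean = (40.6 + 20.0)/2 = 30.30 °C
0.408 Ra = 0.408 × 32.1 = 13.0968 mm/d equivalent
ET₀ = 0.0023 × 13.0968 × (30.30 + 17.8) × √20.6 = 0.0023 × 13.0968 × 48.10 × 4.5387 = 6.5761 mm/d

6.6 mm d⁻¹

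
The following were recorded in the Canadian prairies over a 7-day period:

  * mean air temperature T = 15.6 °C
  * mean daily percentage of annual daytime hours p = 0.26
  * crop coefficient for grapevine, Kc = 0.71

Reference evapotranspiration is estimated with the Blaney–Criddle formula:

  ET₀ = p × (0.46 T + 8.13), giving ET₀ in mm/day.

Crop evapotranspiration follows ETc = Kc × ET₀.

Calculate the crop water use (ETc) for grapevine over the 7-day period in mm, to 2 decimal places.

19.78 mm

ET₀ = 0.26 × (0.46 × 15.6 + 8.13) = 0.26 × 15.306 = 3.9796 mm/d
ETc = Kc × ET₀ = 0.71 × 3.9796 = 2.8255 mm/d
Over 7 days: 2.8255 × 7 = 19.779 mm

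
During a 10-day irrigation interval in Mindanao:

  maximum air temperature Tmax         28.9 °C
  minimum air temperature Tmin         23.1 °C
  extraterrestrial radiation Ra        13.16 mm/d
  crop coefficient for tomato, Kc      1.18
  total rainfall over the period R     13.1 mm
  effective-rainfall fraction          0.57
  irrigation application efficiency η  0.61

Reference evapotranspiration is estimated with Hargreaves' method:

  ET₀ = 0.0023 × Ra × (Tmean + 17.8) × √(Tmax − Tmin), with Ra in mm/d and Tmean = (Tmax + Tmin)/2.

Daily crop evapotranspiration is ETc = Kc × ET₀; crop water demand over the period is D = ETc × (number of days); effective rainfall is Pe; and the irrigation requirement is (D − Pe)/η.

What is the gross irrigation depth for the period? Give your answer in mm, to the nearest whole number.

50 mm

Tmean = (28.9 + 23.1)/2 = 26.00 °C
ET₀ = 0.0023 × 13.16 × (26.00 + 17.8) × √5.8 = 0.0023 × 13.16 × 43.80 × 2.4083 = 3.1928 mm/d
ETc = Kc × ET₀ = 1.18 × 3.1928 = 3.7675 mm/d
Crop demand D = ETc × 10 d = 3.7675 × 10 = 37.675 mm
Pe = 0.57 × 13.1 = 7.467 mm
D − Pe = 37.675 − 7.467 = 30.208 mm
Gross irrigation = 30.208 / 0.61 = 49.521 mm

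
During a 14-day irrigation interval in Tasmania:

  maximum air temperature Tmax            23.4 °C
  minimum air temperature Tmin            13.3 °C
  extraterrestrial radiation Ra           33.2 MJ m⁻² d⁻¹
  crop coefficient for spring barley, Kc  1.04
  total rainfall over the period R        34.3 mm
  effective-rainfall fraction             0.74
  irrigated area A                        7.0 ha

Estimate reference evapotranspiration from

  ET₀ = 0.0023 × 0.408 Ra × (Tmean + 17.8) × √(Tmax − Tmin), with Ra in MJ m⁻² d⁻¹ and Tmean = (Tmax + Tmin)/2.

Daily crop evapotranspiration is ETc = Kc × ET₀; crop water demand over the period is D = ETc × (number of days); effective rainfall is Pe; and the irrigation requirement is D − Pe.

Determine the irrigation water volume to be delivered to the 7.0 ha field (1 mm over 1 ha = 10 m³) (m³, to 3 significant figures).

Tmean = (23.4 + 13.3)/2 = 18.35 °C
0.408 Ra = 0.408 × 33.2 = 13.5456 mm/d equivalent
ET₀ = 0.0023 × 13.5456 × (18.35 + 17.8) × √10.1 = 0.0023 × 13.5456 × 36.15 × 3.1780 = 3.5792 mm/d
ETc = Kc × ET₀ = 1.04 × 3.5792 = 3.7224 mm/d
Crop demand D = ETc × 14 d = 3.7224 × 14 = 52.114 mm
Pe = 0.74 × 34.3 = 25.382 mm
D − Pe = 52.114 − 25.382 = 26.732 mm
Volume = 26.732 mm × 7.0 ha × 10 = 1871.2 m³

1870 m³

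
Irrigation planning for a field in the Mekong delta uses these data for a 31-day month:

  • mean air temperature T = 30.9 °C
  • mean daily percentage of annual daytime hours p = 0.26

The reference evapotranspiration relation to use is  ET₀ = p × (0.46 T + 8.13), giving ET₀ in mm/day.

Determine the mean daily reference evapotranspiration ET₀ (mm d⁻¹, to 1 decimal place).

ET₀ = 0.26 × (0.46 × 30.9 + 8.13) = 0.26 × 22.344 = 5.8094 mm/d

5.8 mm d⁻¹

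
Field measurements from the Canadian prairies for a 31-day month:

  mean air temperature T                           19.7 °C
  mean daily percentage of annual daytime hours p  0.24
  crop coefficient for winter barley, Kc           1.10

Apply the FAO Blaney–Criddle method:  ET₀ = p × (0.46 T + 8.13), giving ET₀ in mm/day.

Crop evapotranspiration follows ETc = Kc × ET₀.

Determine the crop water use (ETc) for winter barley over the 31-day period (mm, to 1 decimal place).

140.7 mm

ET₀ = 0.24 × (0.46 × 19.7 + 8.13) = 0.24 × 17.192 = 4.1261 mm/d
ETc = Kc × ET₀ = 1.10 × 4.1261 = 4.5387 mm/d
Over 31 days: 4.5387 × 31 = 140.700 mm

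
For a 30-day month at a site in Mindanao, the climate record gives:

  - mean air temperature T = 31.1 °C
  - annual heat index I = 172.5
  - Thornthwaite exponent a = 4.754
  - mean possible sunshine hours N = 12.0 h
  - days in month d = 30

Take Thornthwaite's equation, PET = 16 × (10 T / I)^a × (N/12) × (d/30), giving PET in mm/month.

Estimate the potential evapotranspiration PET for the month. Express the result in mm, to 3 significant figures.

264 mm

10T/I = 10 × 31.1 / 172.5 = 1.8029
(10T/I)^a = 1.8029^4.754 = 16.4774
Uncorrected PET = 16 × 16.4774 = 263.638 mm
Correction = (N/12)(d/30) = (12.0/12)(30/30) = 1.0000
PET = 263.638 × 1.0000 = 263.638 mm/month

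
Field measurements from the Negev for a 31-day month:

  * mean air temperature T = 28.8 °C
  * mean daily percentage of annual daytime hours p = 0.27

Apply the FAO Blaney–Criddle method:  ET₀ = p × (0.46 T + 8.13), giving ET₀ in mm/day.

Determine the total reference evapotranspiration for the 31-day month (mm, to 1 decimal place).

ET₀ = 0.27 × (0.46 × 28.8 + 8.13) = 0.27 × 21.378 = 5.7721 mm/d
Monthly total = 5.7721 × 31 = 178.935 mm

178.9 mm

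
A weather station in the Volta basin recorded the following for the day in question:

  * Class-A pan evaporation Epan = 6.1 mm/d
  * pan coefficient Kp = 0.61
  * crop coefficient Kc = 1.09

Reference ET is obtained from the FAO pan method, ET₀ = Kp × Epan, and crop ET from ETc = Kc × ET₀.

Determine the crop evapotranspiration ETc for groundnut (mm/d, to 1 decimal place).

4.1 mm/d

ET₀ = 0.61 × 6.1 = 3.7210 mm/d
ETc = Kc × ET₀ = 1.09 × 3.7210 = 4.0559 mm/d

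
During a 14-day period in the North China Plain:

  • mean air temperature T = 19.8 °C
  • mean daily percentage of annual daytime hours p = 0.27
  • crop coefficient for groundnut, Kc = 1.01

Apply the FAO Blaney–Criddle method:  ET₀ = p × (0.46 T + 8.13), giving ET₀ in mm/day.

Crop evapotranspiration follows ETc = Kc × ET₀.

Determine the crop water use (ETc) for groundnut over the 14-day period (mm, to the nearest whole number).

66 mm

ET₀ = 0.27 × (0.46 × 19.8 + 8.13) = 0.27 × 17.238 = 4.6543 mm/d
ETc = Kc × ET₀ = 1.01 × 4.6543 = 4.7008 mm/d
Over 14 days: 4.7008 × 14 = 65.811 mm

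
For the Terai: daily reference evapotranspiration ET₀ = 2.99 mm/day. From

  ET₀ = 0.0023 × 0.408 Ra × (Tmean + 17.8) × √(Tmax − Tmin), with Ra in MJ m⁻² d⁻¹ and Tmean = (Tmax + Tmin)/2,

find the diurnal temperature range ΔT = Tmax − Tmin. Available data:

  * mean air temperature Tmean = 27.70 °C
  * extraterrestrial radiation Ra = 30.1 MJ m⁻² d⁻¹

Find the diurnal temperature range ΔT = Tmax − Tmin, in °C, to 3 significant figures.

√ΔT = ET₀ / [0.0023 × 0.408 × Ra × (Tmean+17.8)] = 2.99 / (0.0023 × 12.2808 × 45.50) = 2.3265
ΔT = 2.3265² = 5.413 °C

5.41 °C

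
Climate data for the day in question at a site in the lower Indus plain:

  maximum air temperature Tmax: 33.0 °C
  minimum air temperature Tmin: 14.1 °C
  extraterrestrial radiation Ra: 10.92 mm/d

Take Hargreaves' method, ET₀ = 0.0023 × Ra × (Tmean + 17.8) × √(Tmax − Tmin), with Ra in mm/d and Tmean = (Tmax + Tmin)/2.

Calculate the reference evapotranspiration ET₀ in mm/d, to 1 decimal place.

4.5 mm/d

Tmean = (33.0 + 14.1)/2 = 23.55 °C
ET₀ = 0.0023 × 10.92 × (23.55 + 17.8) × √18.9 = 0.0023 × 10.92 × 41.35 × 4.3474 = 4.5150 mm/d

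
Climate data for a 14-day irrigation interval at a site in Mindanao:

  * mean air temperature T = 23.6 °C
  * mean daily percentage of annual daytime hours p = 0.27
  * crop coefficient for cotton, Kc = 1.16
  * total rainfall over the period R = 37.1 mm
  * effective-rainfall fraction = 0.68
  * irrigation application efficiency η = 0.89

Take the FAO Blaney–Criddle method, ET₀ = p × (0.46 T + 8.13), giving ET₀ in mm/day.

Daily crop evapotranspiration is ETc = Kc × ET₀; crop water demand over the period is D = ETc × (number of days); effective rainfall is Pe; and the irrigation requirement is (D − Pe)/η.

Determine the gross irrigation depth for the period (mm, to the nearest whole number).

65 mm

ET₀ = 0.27 × (0.46 × 23.6 + 8.13) = 0.27 × 18.986 = 5.1262 mm/d
ETc = Kc × ET₀ = 1.16 × 5.1262 = 5.9464 mm/d
Crop demand D = ETc × 14 d = 5.9464 × 14 = 83.250 mm
Pe = 0.68 × 37.1 = 25.228 mm
D − Pe = 83.250 − 25.228 = 58.022 mm
Gross irrigation = 58.022 / 0.89 = 65.193 mm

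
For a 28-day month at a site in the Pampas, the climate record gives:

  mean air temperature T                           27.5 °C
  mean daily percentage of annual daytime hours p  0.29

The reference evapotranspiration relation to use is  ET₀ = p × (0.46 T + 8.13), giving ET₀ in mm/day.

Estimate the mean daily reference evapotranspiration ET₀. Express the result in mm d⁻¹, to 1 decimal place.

6.0 mm d⁻¹

ET₀ = 0.29 × (0.46 × 27.5 + 8.13) = 0.29 × 20.780 = 6.0262 mm/d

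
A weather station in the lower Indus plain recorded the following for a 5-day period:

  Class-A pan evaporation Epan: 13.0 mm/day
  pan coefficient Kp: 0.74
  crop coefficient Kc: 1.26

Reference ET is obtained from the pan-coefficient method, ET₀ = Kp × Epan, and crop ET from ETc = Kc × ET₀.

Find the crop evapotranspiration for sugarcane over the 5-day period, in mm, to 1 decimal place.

ET₀ = 0.74 × 13.0 = 9.6200 mm/d
ETc = Kc × ET₀ = 1.26 × 9.6200 = 12.1212 mm/d
Over 5 days: 12.1212 × 5 = 60.606 mm

60.6 mm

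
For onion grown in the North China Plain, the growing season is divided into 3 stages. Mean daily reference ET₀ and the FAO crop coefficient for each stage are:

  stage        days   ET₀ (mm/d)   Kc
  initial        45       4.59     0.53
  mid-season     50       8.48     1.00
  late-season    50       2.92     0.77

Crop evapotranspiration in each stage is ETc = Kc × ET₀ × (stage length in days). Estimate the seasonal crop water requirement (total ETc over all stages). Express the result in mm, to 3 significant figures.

646 mm

initial: 0.53 × 4.59 × 45 = 109.47 mm
mid-season: 1.00 × 8.48 × 50 = 424.00 mm
late-season: 0.77 × 2.92 × 50 = 112.42 mm
Seasonal total = 645.89 mm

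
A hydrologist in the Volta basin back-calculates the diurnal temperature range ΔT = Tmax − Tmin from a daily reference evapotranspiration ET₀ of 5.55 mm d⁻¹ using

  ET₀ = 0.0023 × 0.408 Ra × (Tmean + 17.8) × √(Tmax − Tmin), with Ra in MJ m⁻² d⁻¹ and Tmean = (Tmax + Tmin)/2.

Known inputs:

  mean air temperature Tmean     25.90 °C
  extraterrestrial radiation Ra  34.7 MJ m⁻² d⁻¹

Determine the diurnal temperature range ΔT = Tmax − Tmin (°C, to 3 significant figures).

√ΔT = ET₀ / [0.0023 × 0.408 × Ra × (Tmean+17.8)] = 5.55 / (0.0023 × 14.1576 × 43.70) = 3.9003
ΔT = 3.9003² = 15.212 °C

15.2 °C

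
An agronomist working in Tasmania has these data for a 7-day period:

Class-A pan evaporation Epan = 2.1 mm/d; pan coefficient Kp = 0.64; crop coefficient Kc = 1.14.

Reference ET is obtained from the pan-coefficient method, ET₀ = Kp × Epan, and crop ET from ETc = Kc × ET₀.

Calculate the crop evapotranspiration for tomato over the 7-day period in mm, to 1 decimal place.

10.7 mm

ET₀ = 0.64 × 2.1 = 1.3440 mm/d
ETc = Kc × ET₀ = 1.14 × 1.3440 = 1.5322 mm/d
Over 7 days: 1.5322 × 7 = 10.725 mm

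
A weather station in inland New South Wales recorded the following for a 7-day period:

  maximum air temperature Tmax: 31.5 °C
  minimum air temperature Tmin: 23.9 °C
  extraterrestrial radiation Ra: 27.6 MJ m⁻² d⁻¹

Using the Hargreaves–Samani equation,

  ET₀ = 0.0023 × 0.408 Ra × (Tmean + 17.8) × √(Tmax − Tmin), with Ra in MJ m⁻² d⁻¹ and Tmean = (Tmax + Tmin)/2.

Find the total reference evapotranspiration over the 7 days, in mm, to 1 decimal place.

Tmean = (31.5 + 23.9)/2 = 27.70 °C
0.408 Ra = 0.408 × 27.6 = 11.2608 mm/d equivalent
ET₀ = 0.0023 × 11.2608 × (27.70 + 17.8) × √7.6 = 0.0023 × 11.2608 × 45.50 × 2.7568 = 3.2487 mm/d
Over 7 days: 3.2487 × 7 = 22.741 mm

22.7 mm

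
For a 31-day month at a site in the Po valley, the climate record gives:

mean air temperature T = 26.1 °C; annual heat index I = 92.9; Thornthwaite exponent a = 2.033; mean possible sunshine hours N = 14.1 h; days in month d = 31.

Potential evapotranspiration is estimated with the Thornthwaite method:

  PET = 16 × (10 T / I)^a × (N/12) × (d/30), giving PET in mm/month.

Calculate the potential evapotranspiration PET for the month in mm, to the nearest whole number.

159 mm

10T/I = 10 × 26.1 / 92.9 = 2.8095
(10T/I)^a = 2.8095^2.033 = 8.1670
Uncorrected PET = 16 × 8.1670 = 130.672 mm
Correction = (N/12)(d/30) = (14.1/12)(31/30) = 1.2142
PET = 130.672 × 1.2142 = 158.662 mm/month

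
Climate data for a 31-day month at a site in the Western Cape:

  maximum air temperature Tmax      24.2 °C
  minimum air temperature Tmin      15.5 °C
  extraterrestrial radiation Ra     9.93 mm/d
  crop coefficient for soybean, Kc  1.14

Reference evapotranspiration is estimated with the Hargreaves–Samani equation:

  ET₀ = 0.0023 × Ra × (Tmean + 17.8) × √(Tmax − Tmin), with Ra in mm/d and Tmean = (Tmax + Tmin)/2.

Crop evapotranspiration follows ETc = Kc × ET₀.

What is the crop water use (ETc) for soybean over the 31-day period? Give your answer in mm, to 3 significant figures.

89.6 mm

Tmean = (24.2 + 15.5)/2 = 19.85 °C
ET₀ = 0.0023 × 9.93 × (19.85 + 17.8) × √8.7 = 0.0023 × 9.93 × 37.65 × 2.9496 = 2.5363 mm/d
ETc = Kc × ET₀ = 1.14 × 2.5363 = 2.8914 mm/d
Over 31 days: 2.8914 × 31 = 89.633 mm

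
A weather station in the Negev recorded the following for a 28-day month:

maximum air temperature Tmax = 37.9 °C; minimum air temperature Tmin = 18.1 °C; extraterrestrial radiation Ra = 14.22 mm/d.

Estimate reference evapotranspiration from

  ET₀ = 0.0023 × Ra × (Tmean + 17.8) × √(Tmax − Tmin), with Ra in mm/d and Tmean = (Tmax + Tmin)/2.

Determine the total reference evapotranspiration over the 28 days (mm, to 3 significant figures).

Tmean = (37.9 + 18.1)/2 = 28.00 °C
ET₀ = 0.0023 × 14.22 × (28.00 + 17.8) × √19.8 = 0.0023 × 14.22 × 45.80 × 4.4497 = 6.6654 mm/d
Over 28 days: 6.6654 × 28 = 186.631 mm

187 mm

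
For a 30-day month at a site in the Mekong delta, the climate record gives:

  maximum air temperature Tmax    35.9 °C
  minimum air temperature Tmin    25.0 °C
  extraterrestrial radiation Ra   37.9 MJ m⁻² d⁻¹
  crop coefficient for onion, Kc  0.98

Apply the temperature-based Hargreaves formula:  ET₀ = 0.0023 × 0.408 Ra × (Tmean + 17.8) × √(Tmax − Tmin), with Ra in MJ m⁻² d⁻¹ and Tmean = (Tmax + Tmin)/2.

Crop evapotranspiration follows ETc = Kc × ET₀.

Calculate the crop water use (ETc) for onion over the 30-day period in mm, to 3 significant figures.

Tmean = (35.9 + 25.0)/2 = 30.45 °C
0.408 Ra = 0.408 × 37.9 = 15.4632 mm/d equivalent
ET₀ = 0.0023 × 15.4632 × (30.45 + 17.8) × √10.9 = 0.0023 × 15.4632 × 48.25 × 3.3015 = 5.6655 mm/d
ETc = Kc × ET₀ = 0.98 × 5.6655 = 5.5522 mm/d
Over 30 days: 5.5522 × 30 = 166.566 mm

167 mm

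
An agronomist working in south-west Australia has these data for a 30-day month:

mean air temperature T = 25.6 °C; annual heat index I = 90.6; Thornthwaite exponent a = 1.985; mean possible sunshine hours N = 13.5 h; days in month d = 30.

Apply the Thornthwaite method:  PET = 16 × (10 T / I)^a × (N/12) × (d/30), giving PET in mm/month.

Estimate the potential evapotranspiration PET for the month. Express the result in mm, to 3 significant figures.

141 mm

10T/I = 10 × 25.6 / 90.6 = 2.8256
(10T/I)^a = 2.8256^1.985 = 7.8606
Uncorrected PET = 16 × 7.8606 = 125.770 mm
Correction = (N/12)(d/30) = (13.5/12)(30/30) = 1.1250
PET = 125.770 × 1.1250 = 141.491 mm/month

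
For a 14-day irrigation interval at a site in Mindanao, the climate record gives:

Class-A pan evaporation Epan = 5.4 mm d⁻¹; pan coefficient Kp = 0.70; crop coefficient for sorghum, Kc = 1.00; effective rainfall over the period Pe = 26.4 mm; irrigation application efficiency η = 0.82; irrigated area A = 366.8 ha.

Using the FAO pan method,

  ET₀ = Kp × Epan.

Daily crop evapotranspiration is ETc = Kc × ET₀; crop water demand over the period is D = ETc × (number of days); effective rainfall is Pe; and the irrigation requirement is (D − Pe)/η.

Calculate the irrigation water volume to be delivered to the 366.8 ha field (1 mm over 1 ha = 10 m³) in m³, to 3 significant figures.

ET₀ = 0.70 × 5.4 = 3.7800 mm/d
ETc = Kc × ET₀ = 1.00 × 3.7800 = 3.7800 mm/d
Crop demand D = ETc × 14 d = 3.7800 × 14 = 52.920 mm
D − Pe = 52.920 − 26.4 = 26.520 mm
Gross irrigation = 26.520 / 0.82 = 32.341 mm
Volume = 32.341 mm × 366.8 ha × 10 = 118626.8 m³

119000 m³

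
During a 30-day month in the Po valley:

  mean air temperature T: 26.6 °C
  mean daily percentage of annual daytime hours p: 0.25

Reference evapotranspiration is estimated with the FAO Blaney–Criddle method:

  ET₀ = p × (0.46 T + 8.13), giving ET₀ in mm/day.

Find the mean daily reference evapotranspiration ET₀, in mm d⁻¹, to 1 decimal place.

ET₀ = 0.25 × (0.46 × 26.6 + 8.13) = 0.25 × 20.366 = 5.0915 mm/d

5.1 mm d⁻¹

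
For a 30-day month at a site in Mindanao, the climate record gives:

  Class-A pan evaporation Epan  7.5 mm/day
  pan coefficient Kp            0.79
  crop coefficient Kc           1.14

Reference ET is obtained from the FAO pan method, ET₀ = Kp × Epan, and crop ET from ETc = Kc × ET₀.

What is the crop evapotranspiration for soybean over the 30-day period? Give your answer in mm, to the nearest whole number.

203 mm

ET₀ = 0.79 × 7.5 = 5.9250 mm/d
ETc = Kc × ET₀ = 1.14 × 5.9250 = 6.7545 mm/d
Over 30 days: 6.7545 × 30 = 202.635 mm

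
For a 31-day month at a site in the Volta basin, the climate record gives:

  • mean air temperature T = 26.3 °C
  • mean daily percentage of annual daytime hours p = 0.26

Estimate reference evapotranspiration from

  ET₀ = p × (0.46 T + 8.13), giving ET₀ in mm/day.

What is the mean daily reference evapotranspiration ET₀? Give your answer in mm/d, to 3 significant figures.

5.26 mm/d

ET₀ = 0.26 × (0.46 × 26.3 + 8.13) = 0.26 × 20.228 = 5.2593 mm/d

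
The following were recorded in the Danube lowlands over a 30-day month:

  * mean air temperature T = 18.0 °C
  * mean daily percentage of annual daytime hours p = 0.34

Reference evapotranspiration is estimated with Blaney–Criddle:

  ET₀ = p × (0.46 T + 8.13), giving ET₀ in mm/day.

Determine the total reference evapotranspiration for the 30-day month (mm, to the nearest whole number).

167 mm

ET₀ = 0.34 × (0.46 × 18.0 + 8.13) = 0.34 × 16.410 = 5.5794 mm/d
Monthly total = 5.5794 × 30 = 167.382 mm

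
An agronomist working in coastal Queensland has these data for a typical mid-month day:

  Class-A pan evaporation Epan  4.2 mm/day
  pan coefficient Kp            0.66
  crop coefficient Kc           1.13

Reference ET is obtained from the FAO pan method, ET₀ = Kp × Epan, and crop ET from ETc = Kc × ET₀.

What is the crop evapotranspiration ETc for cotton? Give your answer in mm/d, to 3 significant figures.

3.13 mm/d

ET₀ = 0.66 × 4.2 = 2.7720 mm/d
ETc = Kc × ET₀ = 1.13 × 2.7720 = 3.1324 mm/d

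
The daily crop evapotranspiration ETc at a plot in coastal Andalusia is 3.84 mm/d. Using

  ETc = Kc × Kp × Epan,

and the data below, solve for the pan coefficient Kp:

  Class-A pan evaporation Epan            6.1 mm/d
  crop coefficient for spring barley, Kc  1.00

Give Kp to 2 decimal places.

ETc = Kc × Kp × Epan  ⇒  Kp = ETc / (Kc × Epan)
Kp = 3.84 / (1.00 × 6.1) = 3.84 / 6.100 = 0.6295

0.63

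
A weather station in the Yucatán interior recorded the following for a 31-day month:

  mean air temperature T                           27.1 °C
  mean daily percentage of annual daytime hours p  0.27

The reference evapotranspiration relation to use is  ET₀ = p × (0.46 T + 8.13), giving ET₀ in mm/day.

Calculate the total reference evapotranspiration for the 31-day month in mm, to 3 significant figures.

ET₀ = 0.27 × (0.46 × 27.1 + 8.13) = 0.27 × 20.596 = 5.5609 mm/d
Monthly total = 5.5609 × 31 = 172.388 mm

172 mm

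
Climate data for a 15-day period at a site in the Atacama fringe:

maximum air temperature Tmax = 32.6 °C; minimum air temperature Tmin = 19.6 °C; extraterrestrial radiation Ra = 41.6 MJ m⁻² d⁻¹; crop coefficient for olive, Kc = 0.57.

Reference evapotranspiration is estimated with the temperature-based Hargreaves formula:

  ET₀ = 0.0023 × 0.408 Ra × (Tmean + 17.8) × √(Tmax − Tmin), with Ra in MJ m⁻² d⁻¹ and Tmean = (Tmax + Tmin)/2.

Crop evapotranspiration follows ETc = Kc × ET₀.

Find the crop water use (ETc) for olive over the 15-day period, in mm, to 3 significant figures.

Tmean = (32.6 + 19.6)/2 = 26.10 °C
0.408 Ra = 0.408 × 41.6 = 16.9728 mm/d equivalent
ET₀ = 0.0023 × 16.9728 × (26.10 + 17.8) × √13.0 = 0.0023 × 16.9728 × 43.90 × 3.6056 = 6.1791 mm/d
ETc = Kc × ET₀ = 0.57 × 6.1791 = 3.5221 mm/d
Over 15 days: 3.5221 × 15 = 52.832 mm

52.8 mm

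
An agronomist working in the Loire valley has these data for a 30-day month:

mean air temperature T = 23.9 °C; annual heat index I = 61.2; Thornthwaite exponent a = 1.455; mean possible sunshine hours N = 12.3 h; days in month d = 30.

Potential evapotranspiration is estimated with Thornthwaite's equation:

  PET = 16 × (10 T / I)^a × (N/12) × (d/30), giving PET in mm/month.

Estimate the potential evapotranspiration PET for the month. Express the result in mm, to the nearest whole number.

119 mm

10T/I = 10 × 23.9 / 61.2 = 3.9052
(10T/I)^a = 3.9052^1.455 = 7.2584
Uncorrected PET = 16 × 7.2584 = 116.134 mm
Correction = (N/12)(d/30) = (12.3/12)(30/30) = 1.0250
PET = 116.134 × 1.0250 = 119.037 mm/month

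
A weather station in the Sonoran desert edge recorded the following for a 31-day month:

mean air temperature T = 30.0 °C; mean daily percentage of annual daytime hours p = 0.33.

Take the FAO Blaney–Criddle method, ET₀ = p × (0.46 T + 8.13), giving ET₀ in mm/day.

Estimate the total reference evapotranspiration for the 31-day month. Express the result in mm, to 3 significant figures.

224 mm

ET₀ = 0.33 × (0.46 × 30.0 + 8.13) = 0.33 × 21.930 = 7.2369 mm/d
Monthly total = 7.2369 × 31 = 224.344 mm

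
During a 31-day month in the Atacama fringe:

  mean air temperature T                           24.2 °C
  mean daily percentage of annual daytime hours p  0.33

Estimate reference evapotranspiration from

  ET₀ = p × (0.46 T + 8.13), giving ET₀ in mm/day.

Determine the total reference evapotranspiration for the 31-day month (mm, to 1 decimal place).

197.1 mm

ET₀ = 0.33 × (0.46 × 24.2 + 8.13) = 0.33 × 19.262 = 6.3565 mm/d
Monthly total = 6.3565 × 31 = 197.052 mm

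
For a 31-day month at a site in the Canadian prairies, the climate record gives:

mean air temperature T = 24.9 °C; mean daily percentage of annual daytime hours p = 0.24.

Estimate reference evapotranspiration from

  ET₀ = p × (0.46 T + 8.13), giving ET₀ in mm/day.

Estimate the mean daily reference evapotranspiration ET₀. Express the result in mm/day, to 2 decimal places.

ET₀ = 0.24 × (0.46 × 24.9 + 8.13) = 0.24 × 19.584 = 4.7002 mm/d

4.70 mm/day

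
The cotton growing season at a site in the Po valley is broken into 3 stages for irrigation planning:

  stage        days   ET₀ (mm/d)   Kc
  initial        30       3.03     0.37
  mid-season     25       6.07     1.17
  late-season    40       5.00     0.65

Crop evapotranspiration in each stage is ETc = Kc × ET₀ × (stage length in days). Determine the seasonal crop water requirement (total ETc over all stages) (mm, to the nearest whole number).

initial: 0.37 × 3.03 × 30 = 33.63 mm
mid-season: 1.17 × 6.07 × 25 = 177.55 mm
late-season: 0.65 × 5.00 × 40 = 130.00 mm
Seasonal total = 341.18 mm

341 mm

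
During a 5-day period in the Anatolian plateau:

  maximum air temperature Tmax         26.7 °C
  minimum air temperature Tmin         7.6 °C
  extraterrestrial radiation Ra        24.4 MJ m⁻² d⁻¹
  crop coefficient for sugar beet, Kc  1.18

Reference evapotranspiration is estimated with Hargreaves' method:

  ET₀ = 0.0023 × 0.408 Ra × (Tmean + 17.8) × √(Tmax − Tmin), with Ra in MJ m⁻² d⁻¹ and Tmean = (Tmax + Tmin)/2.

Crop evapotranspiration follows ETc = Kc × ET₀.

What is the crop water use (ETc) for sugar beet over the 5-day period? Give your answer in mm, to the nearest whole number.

21 mm

Tmean = (26.7 + 7.6)/2 = 17.15 °C
0.408 Ra = 0.408 × 24.4 = 9.9552 mm/d equivalent
ET₀ = 0.0023 × 9.9552 × (17.15 + 17.8) × √19.1 = 0.0023 × 9.9552 × 34.95 × 4.3704 = 3.4974 mm/d
ETc = Kc × ET₀ = 1.18 × 3.4974 = 4.1269 mm/d
Over 5 days: 4.1269 × 5 = 20.635 mm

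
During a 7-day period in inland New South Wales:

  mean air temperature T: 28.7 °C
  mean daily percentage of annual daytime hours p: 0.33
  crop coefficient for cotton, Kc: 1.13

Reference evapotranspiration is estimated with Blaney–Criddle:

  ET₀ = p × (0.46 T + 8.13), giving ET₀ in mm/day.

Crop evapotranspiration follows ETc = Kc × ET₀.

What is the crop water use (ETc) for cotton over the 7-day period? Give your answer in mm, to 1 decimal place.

ET₀ = 0.33 × (0.46 × 28.7 + 8.13) = 0.33 × 21.332 = 7.0396 mm/d
ETc = Kc × ET₀ = 1.13 × 7.0396 = 7.9547 mm/d
Over 7 days: 7.9547 × 7 = 55.683 mm

55.7 mm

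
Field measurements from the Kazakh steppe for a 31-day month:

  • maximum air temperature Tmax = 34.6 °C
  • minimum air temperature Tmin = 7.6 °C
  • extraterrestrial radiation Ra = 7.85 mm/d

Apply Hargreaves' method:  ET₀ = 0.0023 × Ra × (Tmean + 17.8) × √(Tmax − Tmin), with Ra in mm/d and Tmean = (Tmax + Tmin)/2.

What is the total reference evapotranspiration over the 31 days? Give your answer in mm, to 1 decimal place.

113.1 mm

Tmean = (34.6 + 7.6)/2 = 21.10 °C
ET₀ = 0.0023 × 7.85 × (21.10 + 17.8) × √27.0 = 0.0023 × 7.85 × 38.90 × 5.1962 = 3.6495 mm/d
Over 31 days: 3.6495 × 31 = 113.135 mm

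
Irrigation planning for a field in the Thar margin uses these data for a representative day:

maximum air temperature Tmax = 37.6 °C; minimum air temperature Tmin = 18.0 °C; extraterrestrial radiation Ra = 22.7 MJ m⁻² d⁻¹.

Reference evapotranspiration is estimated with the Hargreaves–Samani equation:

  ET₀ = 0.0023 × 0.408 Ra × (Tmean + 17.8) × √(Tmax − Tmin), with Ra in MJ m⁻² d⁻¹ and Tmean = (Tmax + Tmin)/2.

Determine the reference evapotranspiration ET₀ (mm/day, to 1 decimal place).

Tmean = (37.6 + 18.0)/2 = 27.80 °C
0.408 Ra = 0.408 × 22.7 = 9.2616 mm/d equivalent
ET₀ = 0.0023 × 9.2616 × (27.80 + 17.8) × √19.6 = 0.0023 × 9.2616 × 45.60 × 4.4272 = 4.3004 mm/d

4.3 mm/day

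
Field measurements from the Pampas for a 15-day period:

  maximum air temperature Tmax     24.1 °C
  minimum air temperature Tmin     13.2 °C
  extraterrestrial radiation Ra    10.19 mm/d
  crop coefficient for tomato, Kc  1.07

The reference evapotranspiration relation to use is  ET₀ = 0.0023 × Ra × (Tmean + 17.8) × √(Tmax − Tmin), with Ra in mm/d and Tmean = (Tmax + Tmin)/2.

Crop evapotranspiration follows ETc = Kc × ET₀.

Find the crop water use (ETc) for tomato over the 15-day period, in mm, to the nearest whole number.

45 mm

Tmean = (24.1 + 13.2)/2 = 18.65 °C
ET₀ = 0.0023 × 10.19 × (18.65 + 17.8) × √10.9 = 0.0023 × 10.19 × 36.45 × 3.3015 = 2.8204 mm/d
ETc = Kc × ET₀ = 1.07 × 2.8204 = 3.0178 mm/d
Over 15 days: 3.0178 × 15 = 45.267 mm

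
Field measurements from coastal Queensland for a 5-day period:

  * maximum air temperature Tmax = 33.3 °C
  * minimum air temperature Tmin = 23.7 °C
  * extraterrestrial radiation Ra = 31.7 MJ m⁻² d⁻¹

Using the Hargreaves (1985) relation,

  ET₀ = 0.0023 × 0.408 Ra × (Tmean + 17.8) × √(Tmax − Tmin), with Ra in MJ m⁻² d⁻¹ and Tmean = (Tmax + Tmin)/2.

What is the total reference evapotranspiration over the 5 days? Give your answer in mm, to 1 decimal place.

21.3 mm

Tmean = (33.3 + 23.7)/2 = 28.50 °C
0.408 Ra = 0.408 × 31.7 = 12.9336 mm/d equivalent
ET₀ = 0.0023 × 12.9336 × (28.50 + 17.8) × √9.6 = 0.0023 × 12.9336 × 46.30 × 3.0984 = 4.2674 mm/d
Over 5 days: 4.2674 × 5 = 21.337 mm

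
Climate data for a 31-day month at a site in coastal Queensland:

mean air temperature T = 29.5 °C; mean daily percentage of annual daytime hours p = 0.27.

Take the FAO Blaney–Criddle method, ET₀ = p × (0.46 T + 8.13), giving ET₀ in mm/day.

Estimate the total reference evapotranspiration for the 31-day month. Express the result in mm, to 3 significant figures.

ET₀ = 0.27 × (0.46 × 29.5 + 8.13) = 0.27 × 21.700 = 5.8590 mm/d
Monthly total = 5.8590 × 31 = 181.629 mm

182 mm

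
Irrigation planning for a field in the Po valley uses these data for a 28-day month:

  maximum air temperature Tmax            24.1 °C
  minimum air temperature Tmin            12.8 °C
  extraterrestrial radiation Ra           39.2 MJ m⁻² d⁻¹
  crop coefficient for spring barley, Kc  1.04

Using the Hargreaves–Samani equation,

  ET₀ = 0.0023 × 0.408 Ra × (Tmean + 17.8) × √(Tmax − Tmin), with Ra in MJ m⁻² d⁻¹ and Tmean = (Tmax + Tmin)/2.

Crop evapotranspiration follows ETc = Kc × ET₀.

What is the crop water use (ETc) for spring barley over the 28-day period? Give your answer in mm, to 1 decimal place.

130.5 mm

Tmean = (24.1 + 12.8)/2 = 18.45 °C
0.408 Ra = 0.408 × 39.2 = 15.9936 mm/d equivalent
ET₀ = 0.0023 × 15.9936 × (18.45 + 17.8) × √11.3 = 0.0023 × 15.9936 × 36.25 × 3.3615 = 4.4824 mm/d
ETc = Kc × ET₀ = 1.04 × 4.4824 = 4.6617 mm/d
Over 28 days: 4.6617 × 28 = 130.528 mm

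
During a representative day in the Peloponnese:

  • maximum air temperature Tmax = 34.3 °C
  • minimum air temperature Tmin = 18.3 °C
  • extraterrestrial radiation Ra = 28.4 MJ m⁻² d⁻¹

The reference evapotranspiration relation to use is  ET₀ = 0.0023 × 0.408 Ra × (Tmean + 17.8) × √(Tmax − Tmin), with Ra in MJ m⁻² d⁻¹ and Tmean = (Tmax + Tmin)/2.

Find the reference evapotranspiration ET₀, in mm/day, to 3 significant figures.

4.70 mm/day

Tmean = (34.3 + 18.3)/2 = 26.30 °C
0.408 Ra = 0.408 × 28.4 = 11.5872 mm/d equivalent
ET₀ = 0.0023 × 11.5872 × (26.30 + 17.8) × √16.0 = 0.0023 × 11.5872 × 44.10 × 4.0000 = 4.7012 mm/d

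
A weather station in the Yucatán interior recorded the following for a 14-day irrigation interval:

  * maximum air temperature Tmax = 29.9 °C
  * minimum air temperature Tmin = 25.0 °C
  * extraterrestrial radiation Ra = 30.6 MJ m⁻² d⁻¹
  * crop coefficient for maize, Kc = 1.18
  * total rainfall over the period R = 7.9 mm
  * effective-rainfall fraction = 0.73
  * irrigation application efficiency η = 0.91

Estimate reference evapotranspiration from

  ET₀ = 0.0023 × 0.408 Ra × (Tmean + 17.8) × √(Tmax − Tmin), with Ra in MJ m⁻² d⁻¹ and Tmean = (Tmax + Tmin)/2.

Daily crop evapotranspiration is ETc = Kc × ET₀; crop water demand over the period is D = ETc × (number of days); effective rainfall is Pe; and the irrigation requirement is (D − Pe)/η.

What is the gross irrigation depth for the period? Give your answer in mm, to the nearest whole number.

46 mm

Tmean = (29.9 + 25.0)/2 = 27.45 °C
0.408 Ra = 0.408 × 30.6 = 12.4848 mm/d equivalent
ET₀ = 0.0023 × 12.4848 × (27.45 + 17.8) × √4.9 = 0.0023 × 12.4848 × 45.25 × 2.2136 = 2.8763 mm/d
ETc = Kc × ET₀ = 1.18 × 2.8763 = 3.3940 mm/d
Crop demand D = ETc × 14 d = 3.3940 × 14 = 47.516 mm
Pe = 0.73 × 7.9 = 5.767 mm
D − Pe = 47.516 − 5.767 = 41.749 mm
Gross irrigation = 41.749 / 0.91 = 45.878 mm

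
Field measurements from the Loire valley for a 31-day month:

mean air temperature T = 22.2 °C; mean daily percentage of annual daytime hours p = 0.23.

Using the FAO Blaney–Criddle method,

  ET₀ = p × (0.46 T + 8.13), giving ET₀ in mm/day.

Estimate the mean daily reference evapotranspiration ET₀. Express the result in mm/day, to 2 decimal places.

ET₀ = 0.23 × (0.46 × 22.2 + 8.13) = 0.23 × 18.342 = 4.2187 mm/d

4.22 mm/day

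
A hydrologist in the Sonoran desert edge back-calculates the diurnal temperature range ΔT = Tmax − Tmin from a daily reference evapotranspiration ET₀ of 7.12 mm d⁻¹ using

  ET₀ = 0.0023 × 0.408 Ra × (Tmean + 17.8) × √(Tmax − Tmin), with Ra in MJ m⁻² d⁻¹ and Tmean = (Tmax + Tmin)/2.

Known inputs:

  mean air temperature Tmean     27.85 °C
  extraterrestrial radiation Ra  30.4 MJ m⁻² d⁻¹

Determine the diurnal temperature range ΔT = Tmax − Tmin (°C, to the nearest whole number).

√ΔT = ET₀ / [0.0023 × 0.408 × Ra × (Tmean+17.8)] = 7.12 / (0.0023 × 12.4032 × 45.65) = 5.4674
ΔT = 5.4674² = 29.892 °C

30 °C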